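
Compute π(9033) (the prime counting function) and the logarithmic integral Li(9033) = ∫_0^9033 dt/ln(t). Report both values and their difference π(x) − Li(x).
π(9033) = 1122;  Li(9033) ≈ 1140.57;  π(x) − Li(x) ≈ -18.57.

Direct count of primes ≤ 9033 gives π(9033) = 1122. Numerical evaluation of the logarithmic integral gives Li(9033) ≈ 1140.57. The difference π(x) − Li(x) ≈ -18.57 is typically negative for small/moderate x (Li(x) overestimates), though Littlewood's theorem shows this sign changes infinitely often.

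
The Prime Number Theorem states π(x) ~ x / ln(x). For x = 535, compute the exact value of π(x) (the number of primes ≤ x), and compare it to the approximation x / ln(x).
π(535) = 99;  x/ln(x) ≈ 85.16;  relative error ≈ 13.98%.

Directly count primes up to 535: π(535) = 99. The PNT approximation gives 535/ln(535) ≈ 535/6.28227 ≈ 85.16. Relative error (π(x) − x/ln(x)) / π(x) ≈ 13.98%; the approximation is known to undercount slightly (Li(x) is a better estimate).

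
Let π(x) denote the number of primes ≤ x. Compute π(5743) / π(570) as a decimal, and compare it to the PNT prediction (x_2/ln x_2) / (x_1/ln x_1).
π(5743)/π(570) = 756/104 ≈ 7.2692;  PNT prediction ≈ 7.3864.

π(570) = 104 and π(5743) = 756, so π(5743)/π(570) ≈ 7.2692. The PNT-predicted ratio is (5743/ln(5743)) / (570/ln(570)) ≈ 7.3864. The two agree to within a few percent, as expected.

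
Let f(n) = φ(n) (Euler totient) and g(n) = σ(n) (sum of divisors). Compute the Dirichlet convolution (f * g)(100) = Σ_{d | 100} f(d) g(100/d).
(φ * σ)(100) = 900

Divisors of 100: [1, 2, 4, 5, 10, 20, 25, 50, 100]. For each d | 100:
  d = 1: φ(1) · σ(100/1) = 1 · 217 = 217
  d = 2: φ(2) · σ(100/2) = 1 · 93 = 93
  d = 4: φ(4) · σ(100/4) = 2 · 31 = 62
  d = 5: φ(5) · σ(100/5) = 4 · 42 = 168
  d = 10: φ(10) · σ(100/10) = 4 · 18 = 72
  d = 20: φ(20) · σ(100/20) = 8 · 6 = 48
  d = 25: φ(25) · σ(100/25) = 20 · 7 = 140
  d = 50: φ(50) · σ(100/50) = 20 · 3 = 60
  d = 100: φ(100) · σ(100/100) = 40 · 1 = 40
Summing: (φ * σ)(100) = 217 + 93 + 62 + 168 + 72 + 48 + 140 + 60 + 40 = 900.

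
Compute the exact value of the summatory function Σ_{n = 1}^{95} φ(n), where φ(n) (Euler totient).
Σ_{n ≤ 95} φ(n) = 2774

Compute φ(n) for each 1 ≤ n ≤ 95: φ(1) = 1, φ(2) = 1, φ(3) = 2, φ(4) = 2, φ(5) = 4, φ(6) = 2, φ(7) = 6, φ(8) = 4, φ(9) = 6, φ(10) = 4, φ(11) = 10, φ(12) = 4, φ(13) = 12, φ(14) = 6, φ(15) = 8, φ(16) = 8, φ(17) = 16, φ(18) = 6, φ(19) = 18, φ(20) = 8, φ(21) = 12, φ(22) = 10, φ(23) = 22, φ(24) = 8, φ(25) = 20, φ(26) = 12, φ(27) = 18, φ(28) = 12, φ(29) = 28, φ(30) = 8, φ(31) = 30, φ(32) = 16, φ(33) = 20, φ(34) = 16, φ(35) = 24, φ(36) = 12, φ(37) = 36, φ(38) = 18, φ(39) = 24, φ(40) = 16, φ(41) = 40, φ(42) = 12, φ(43) = 42, φ(44) = 20, φ(45) = 24, φ(46) = 22, φ(47) = 46, φ(48) = 16, φ(49) = 42, φ(50) = 20, φ(51) = 32, φ(52) = 24, φ(53) = 52, φ(54) = 18, φ(55) = 40, φ(56) = 24, φ(57) = 36, φ(58) = 28, φ(59) = 58, φ(60) = 16, φ(61) = 60, φ(62) = 30, φ(63) = 36, φ(64) = 32, φ(65) = 48, φ(66) = 20, φ(67) = 66, φ(68) = 32, φ(69) = 44, φ(70) = 24, φ(71) = 70, φ(72) = 24, φ(73) = 72, φ(74) = 36, φ(75) = 40, φ(76) = 36, φ(77) = 60, φ(78) = 24, φ(79) = 78, φ(80) = 32, φ(81) = 54, φ(82) = 40, φ(83) = 82, φ(84) = 24, φ(85) = 64, φ(86) = 42, φ(87) = 56, φ(88) = 40, φ(89) = 88, φ(90) = 24, φ(91) = 72, φ(92) = 44, φ(93) = 60, φ(94) = 46, φ(95) = 72. Summing all 95 values: 2774. (Average order: Σ_{n ≤ x} φ(n) ~ (3/π²) x². For x = 95, (3/π²)·95² ≈ 2743.27.)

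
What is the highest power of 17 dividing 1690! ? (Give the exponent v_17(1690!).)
v_17(1690!) = 104

Legendre's formula: v_p(n!) = Σ_{k ≥ 1} ⌊n / p^k⌋. For p = 17, n = 1690, the terms are:
  ⌊1690/17^1⌋ = ⌊1690/17⌋ = 99
  ⌊1690/17^2⌋ = ⌊1690/289⌋ = 5
(the next term ⌊1690/17^3⌋ = 0, terminating the sum). Summing: v_17(1690!) = 99 + 5 = 104.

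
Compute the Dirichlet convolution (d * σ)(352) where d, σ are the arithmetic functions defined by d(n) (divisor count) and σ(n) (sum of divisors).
(d * σ)(352) = 3066

Divisors of 352: [1, 2, 4, 8, 11, 16, 22, 32, 44, 88, 176, 352]. For each d | 352:
  d = 1: d(1) · σ(352/1) = 1 · 756 = 756
  d = 2: d(2) · σ(352/2) = 2 · 372 = 744
  d = 4: d(4) · σ(352/4) = 3 · 180 = 540
  d = 8: d(8) · σ(352/8) = 4 · 84 = 336
  d = 11: d(11) · σ(352/11) = 2 · 63 = 126
  d = 16: d(16) · σ(352/16) = 5 · 36 = 180
  d = 22: d(22) · σ(352/22) = 4 · 31 = 124
  d = 32: d(32) · σ(352/32) = 6 · 12 = 72
  d = 44: d(44) · σ(352/44) = 6 · 15 = 90
  d = 88: d(88) · σ(352/88) = 8 · 7 = 56
  d = 176: d(176) · σ(352/176) = 10 · 3 = 30
  d = 352: d(352) · σ(352/352) = 12 · 1 = 12
Summing: (d * σ)(352) = 756 + 744 + 540 + 336 + 126 + 180 + 124 + 72 + 90 + 56 + 30 + 12 = 3066.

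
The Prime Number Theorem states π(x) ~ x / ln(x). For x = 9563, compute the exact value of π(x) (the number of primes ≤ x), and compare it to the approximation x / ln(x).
π(9563) = 1183;  x/ln(x) ≈ 1043.35;  relative error ≈ 11.80%.

Directly count primes up to 9563: π(9563) = 1183. The PNT approximation gives 9563/ln(9563) ≈ 9563/9.16566 ≈ 1043.35. Relative error (π(x) − x/ln(x)) / π(x) ≈ 11.80%; the approximation is known to undercount slightly (Li(x) is a better estimate).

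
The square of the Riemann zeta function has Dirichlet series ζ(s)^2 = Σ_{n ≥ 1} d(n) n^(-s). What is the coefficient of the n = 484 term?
d(484) = 9

ζ(s)^2 = (Σ 1/m^s)(Σ 1/k^s). The coefficient of 1/n^s in the product is the number of ordered pairs (m, k) with mk = n, which equals d(n). For n = 484, divisors are [1, 2, 4, 11, 22, 44, 121, 242, 484], so d(484) = 9.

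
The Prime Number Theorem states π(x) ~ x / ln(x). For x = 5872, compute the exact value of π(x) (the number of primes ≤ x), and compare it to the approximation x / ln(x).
π(5872) = 773;  x/ln(x) ≈ 676.66;  relative error ≈ 12.46%.

Directly count primes up to 5872: π(5872) = 773. The PNT approximation gives 5872/ln(5872) ≈ 5872/8.67795 ≈ 676.66. Relative error (π(x) − x/ln(x)) / π(x) ≈ 12.46%; the approximation is known to undercount slightly (Li(x) is a better estimate).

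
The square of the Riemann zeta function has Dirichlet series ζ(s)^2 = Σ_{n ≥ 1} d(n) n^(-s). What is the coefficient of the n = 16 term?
d(16) = 5

ζ(s)^2 = (Σ 1/m^s)(Σ 1/k^s). The coefficient of 1/n^s in the product is the number of ordered pairs (m, k) with mk = n, which equals d(n). For n = 16, divisors are [1, 2, 4, 8, 16], so d(16) = 5.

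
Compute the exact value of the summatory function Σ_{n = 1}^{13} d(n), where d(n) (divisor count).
Σ_{n ≤ 13} d(n) = 37

Compute d(n) for each 1 ≤ n ≤ 13: d(1) = 1, d(2) = 2, d(3) = 2, d(4) = 3, d(5) = 2, d(6) = 4, d(7) = 2, d(8) = 4, d(9) = 3, d(10) = 4, d(11) = 2, d(12) = 6, d(13) = 2. Summing all 13 values: 37. (Dirichlet's divisor formula: Σ_{n ≤ x} d(n) = x ln(x) + (2γ − 1) x + O(√x). For x = 13, the asymptotic estimate is ≈ 35.35.)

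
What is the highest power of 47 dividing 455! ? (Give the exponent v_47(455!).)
v_47(455!) = 9

Legendre's formula: v_p(n!) = Σ_{k ≥ 1} ⌊n / p^k⌋. For p = 47, n = 455, the terms are:
  ⌊455/47^1⌋ = ⌊455/47⌋ = 9
(the next term ⌊455/47^2⌋ = 0, terminating the sum). Summing: v_47(455!) = 9 = 9.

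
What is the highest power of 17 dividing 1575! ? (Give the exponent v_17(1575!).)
v_17(1575!) = 97

Legendre's formula: v_p(n!) = Σ_{k ≥ 1} ⌊n / p^k⌋. For p = 17, n = 1575, the terms are:
  ⌊1575/17^1⌋ = ⌊1575/17⌋ = 92
  ⌊1575/17^2⌋ = ⌊1575/289⌋ = 5
(the next term ⌊1575/17^3⌋ = 0, terminating the sum). Summing: v_17(1575!) = 92 + 5 = 97.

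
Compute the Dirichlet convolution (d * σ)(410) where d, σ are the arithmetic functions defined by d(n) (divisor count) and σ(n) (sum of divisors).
(d * σ)(410) = 1760

Divisors of 410: [1, 2, 5, 10, 41, 82, 205, 410]. For each d | 410:
  d = 1: d(1) · σ(410/1) = 1 · 756 = 756
  d = 2: d(2) · σ(410/2) = 2 · 252 = 504
  d = 5: d(5) · σ(410/5) = 2 · 126 = 252
  d = 10: d(10) · σ(410/10) = 4 · 42 = 168
  d = 41: d(41) · σ(410/41) = 2 · 18 = 36
  d = 82: d(82) · σ(410/82) = 4 · 6 = 24
  d = 205: d(205) · σ(410/205) = 4 · 3 = 12
  d = 410: d(410) · σ(410/410) = 8 · 1 = 8
Summing: (d * σ)(410) = 756 + 504 + 252 + 168 + 36 + 24 + 12 + 8 = 1760.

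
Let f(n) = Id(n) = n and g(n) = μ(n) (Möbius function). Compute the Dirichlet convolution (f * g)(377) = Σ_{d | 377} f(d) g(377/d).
(Id * μ)(377) = 336

Divisors of 377: [1, 13, 29, 377]. For each d | 377:
  d = 1: Id(1) · μ(377/1) = 1 · 1 = 1
  d = 13: Id(13) · μ(377/13) = 13 · -1 = -13
  d = 29: Id(29) · μ(377/29) = 29 · -1 = -29
  d = 377: Id(377) · μ(377/377) = 377 · 1 = 377
Summing: (Id * μ)(377) = 1 + -13 + -29 + 377 = 336.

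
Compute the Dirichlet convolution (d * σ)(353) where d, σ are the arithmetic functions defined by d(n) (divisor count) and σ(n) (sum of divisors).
(d * σ)(353) = 356

Divisors of 353: [1, 353]. For each d | 353:
  d = 1: d(1) · σ(353/1) = 1 · 354 = 354
  d = 353: d(353) · σ(353/353) = 2 · 1 = 2
Summing: (d * σ)(353) = 354 + 2 = 356.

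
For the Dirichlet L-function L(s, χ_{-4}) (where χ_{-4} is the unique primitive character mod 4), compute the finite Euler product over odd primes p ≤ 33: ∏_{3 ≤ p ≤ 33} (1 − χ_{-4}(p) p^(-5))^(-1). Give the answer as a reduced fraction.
∏ = 52015810615424538455317584769582112629834289625/52216435813704314792391924764477903837266444288

The odd primes p ≤ 33 are [3, 5, 7, 11, 13, 17, 19, 23, 29, 31]. For each, χ(p) = 1 if p ≡ 1 mod 4, χ(p) = −1 if p ≡ 3 mod 4. Taking (1 − χ(p)/p^5)^(-1) = p^5/(p^5 − χ(p)): (1 − (-1)/3^5)^(-1) · (1 − (1)/5^5)^(-1) · (1 − (-1)/7^5)^(-1) · (1 − (-1)/11^5)^(-1) · (1 − (1)/13^5)^(-1) · (1 − (1)/17^5)^(-1) · (1 − (-1)/19^5)^(-1) · (1 − (-1)/23^5)^(-1) · (1 − (1)/29^5)^(-1) · (1 − (-1)/31^5)^(-1) = 52015810615424538455317584769582112629834289625/52216435813704314792391924764477903837266444288.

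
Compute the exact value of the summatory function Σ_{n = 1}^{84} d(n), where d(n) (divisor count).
Σ_{n ≤ 84} d(n) = 391

Compute d(n) for each 1 ≤ n ≤ 84: d(1) = 1, d(2) = 2, d(3) = 2, d(4) = 3, d(5) = 2, d(6) = 4, d(7) = 2, d(8) = 4, d(9) = 3, d(10) = 4, d(11) = 2, d(12) = 6, d(13) = 2, d(14) = 4, d(15) = 4, d(16) = 5, d(17) = 2, d(18) = 6, d(19) = 2, d(20) = 6, d(21) = 4, d(22) = 4, d(23) = 2, d(24) = 8, d(25) = 3, d(26) = 4, d(27) = 4, d(28) = 6, d(29) = 2, d(30) = 8, d(31) = 2, d(32) = 6, d(33) = 4, d(34) = 4, d(35) = 4, d(36) = 9, d(37) = 2, d(38) = 4, d(39) = 4, d(40) = 8, d(41) = 2, d(42) = 8, d(43) = 2, d(44) = 6, d(45) = 6, d(46) = 4, d(47) = 2, d(48) = 10, d(49) = 3, d(50) = 6, d(51) = 4, d(52) = 6, d(53) = 2, d(54) = 8, d(55) = 4, d(56) = 8, d(57) = 4, d(58) = 4, d(59) = 2, d(60) = 12, d(61) = 2, d(62) = 4, d(63) = 6, d(64) = 7, d(65) = 4, d(66) = 8, d(67) = 2, d(68) = 6, d(69) = 4, d(70) = 8, d(71) = 2, d(72) = 12, d(73) = 2, d(74) = 4, d(75) = 6, d(76) = 6, d(77) = 4, d(78) = 8, d(79) = 2, d(80) = 10, d(81) = 5, d(82) = 4, d(83) = 2, d(84) = 12. Summing all 84 values: 391. (Dirichlet's divisor formula: Σ_{n ≤ x} d(n) = x ln(x) + (2γ − 1) x + O(√x). For x = 84, the asymptotic estimate is ≈ 385.16.)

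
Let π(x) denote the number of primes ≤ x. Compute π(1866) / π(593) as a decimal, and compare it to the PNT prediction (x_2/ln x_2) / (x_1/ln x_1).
π(1866)/π(593) = 284/108 ≈ 2.6296;  PNT prediction ≈ 2.6678.

π(593) = 108 and π(1866) = 284, so π(1866)/π(593) ≈ 2.6296. The PNT-predicted ratio is (1866/ln(1866)) / (593/ln(593)) ≈ 2.6678. The two agree to within a few percent, as expected.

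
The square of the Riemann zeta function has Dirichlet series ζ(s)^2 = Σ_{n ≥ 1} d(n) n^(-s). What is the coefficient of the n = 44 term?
d(44) = 6

ζ(s)^2 = (Σ 1/m^s)(Σ 1/k^s). The coefficient of 1/n^s in the product is the number of ordered pairs (m, k) with mk = n, which equals d(n). For n = 44, divisors are [1, 2, 4, 11, 22, 44], so d(44) = 6.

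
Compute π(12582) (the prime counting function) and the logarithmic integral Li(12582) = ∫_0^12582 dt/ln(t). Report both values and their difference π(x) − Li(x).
π(12582) = 1502;  Li(12582) ≈ 1522.91;  π(x) − Li(x) ≈ -20.91.

Direct count of primes ≤ 12582 gives π(12582) = 1502. Numerical evaluation of the logarithmic integral gives Li(12582) ≈ 1522.91. The difference π(x) − Li(x) ≈ -20.91 is typically negative for small/moderate x (Li(x) overestimates), though Littlewood's theorem shows this sign changes infinitely often.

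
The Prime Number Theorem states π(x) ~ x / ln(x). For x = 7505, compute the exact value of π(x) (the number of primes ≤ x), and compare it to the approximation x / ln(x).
π(7505) = 950;  x/ln(x) ≈ 841.05;  relative error ≈ 11.47%.

Directly count primes up to 7505: π(7505) = 950. The PNT approximation gives 7505/ln(7505) ≈ 7505/8.92332 ≈ 841.05. Relative error (π(x) − x/ln(x)) / π(x) ≈ 11.47%; the approximation is known to undercount slightly (Li(x) is a better estimate).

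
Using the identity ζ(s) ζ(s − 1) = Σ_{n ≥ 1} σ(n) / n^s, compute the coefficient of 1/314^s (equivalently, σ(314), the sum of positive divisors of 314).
σ(314) = 474

In the product (Σ m^0/m^s)(Σ k / k^s) = Σ (Σ_{d | n} d) / n^s, the coefficient of 1/n^s is σ(n) = Σ_{d | n} d. For n = 314, divisors are [1, 2, 157, 314]; summing: σ(314) = 474.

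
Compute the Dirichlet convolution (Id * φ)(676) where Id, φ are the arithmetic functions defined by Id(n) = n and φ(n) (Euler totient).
(Id * φ)(676) = 3848

Divisors of 676: [1, 2, 4, 13, 26, 52, 169, 338, 676]. For each d | 676:
  d = 1: Id(1) · φ(676/1) = 1 · 312 = 312
  d = 2: Id(2) · φ(676/2) = 2 · 156 = 312
  d = 4: Id(4) · φ(676/4) = 4 · 156 = 624
  d = 13: Id(13) · φ(676/13) = 13 · 24 = 312
  d = 26: Id(26) · φ(676/26) = 26 · 12 = 312
  d = 52: Id(52) · φ(676/52) = 52 · 12 = 624
  d = 169: Id(169) · φ(676/169) = 169 · 2 = 338
  d = 338: Id(338) · φ(676/338) = 338 · 1 = 338
  d = 676: Id(676) · φ(676/676) = 676 · 1 = 676
Summing: (Id * φ)(676) = 312 + 312 + 624 + 312 + 312 + 624 + 338 + 338 + 676 = 3848.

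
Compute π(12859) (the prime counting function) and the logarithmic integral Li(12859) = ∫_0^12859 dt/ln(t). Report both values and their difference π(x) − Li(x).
π(12859) = 1532;  Li(12859) ≈ 1552.21;  π(x) − Li(x) ≈ -20.21.

Direct count of primes ≤ 12859 gives π(12859) = 1532. Numerical evaluation of the logarithmic integral gives Li(12859) ≈ 1552.21. The difference π(x) − Li(x) ≈ -20.21 is typically negative for small/moderate x (Li(x) overestimates), though Littlewood's theorem shows this sign changes infinitely often.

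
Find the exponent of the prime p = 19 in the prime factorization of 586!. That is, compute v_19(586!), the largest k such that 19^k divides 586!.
v_19(586!) = 31

Legendre's formula: v_p(n!) = Σ_{k ≥ 1} ⌊n / p^k⌋. For p = 19, n = 586, the terms are:
  ⌊586/19^1⌋ = ⌊586/19⌋ = 30
  ⌊586/19^2⌋ = ⌊586/361⌋ = 1
(the next term ⌊586/19^3⌋ = 0, terminating the sum). Summing: v_19(586!) = 30 + 1 = 31.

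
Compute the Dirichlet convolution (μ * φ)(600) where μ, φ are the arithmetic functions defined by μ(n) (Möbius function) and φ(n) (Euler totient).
(μ * φ)(600) = 32

Divisors of 600: [1, 2, 3, 4, 5, 6, 8, 10, 12, 15, 20, 24, 25, 30, 40, 50, 60, 75, 100, 120, 150, 200, 300, 600]. For each d | 600:
  d = 1: μ(1) · φ(600/1) = 1 · 160 = 160
  d = 2: μ(2) · φ(600/2) = -1 · 80 = -80
  d = 3: μ(3) · φ(600/3) = -1 · 80 = -80
  d = 4: μ(4) · φ(600/4) = 0 · 40 = 0
  d = 5: μ(5) · φ(600/5) = -1 · 32 = -32
  d = 6: μ(6) · φ(600/6) = 1 · 40 = 40
  d = 8: μ(8) · φ(600/8) = 0 · 40 = 0
  d = 10: μ(10) · φ(600/10) = 1 · 16 = 16
  d = 12: μ(12) · φ(600/12) = 0 · 20 = 0
  d = 15: μ(15) · φ(600/15) = 1 · 16 = 16
  d = 20: μ(20) · φ(600/20) = 0 · 8 = 0
  d = 24: μ(24) · φ(600/24) = 0 · 20 = 0
  d = 25: μ(25) · φ(600/25) = 0 · 8 = 0
  d = 30: μ(30) · φ(600/30) = -1 · 8 = -8
  d = 40: μ(40) · φ(600/40) = 0 · 8 = 0
  d = 50: μ(50) · φ(600/50) = 0 · 4 = 0
  d = 60: μ(60) · φ(600/60) = 0 · 4 = 0
  d = 75: μ(75) · φ(600/75) = 0 · 4 = 0
  d = 100: μ(100) · φ(600/100) = 0 · 2 = 0
  d = 120: μ(120) · φ(600/120) = 0 · 4 = 0
  d = 150: μ(150) · φ(600/150) = 0 · 2 = 0
  d = 200: μ(200) · φ(600/200) = 0 · 2 = 0
  d = 300: μ(300) · φ(600/300) = 0 · 1 = 0
  d = 600: μ(600) · φ(600/600) = 0 · 1 = 0
Summing: (μ * φ)(600) = 160 + -80 + -80 + 0 + -32 + 40 + 0 + 16 + 0 + 16 + 0 + 0 + 0 + -8 + 0 + 0 + 0 + 0 + 0 + 0 + 0 + 0 + 0 + 0 = 32.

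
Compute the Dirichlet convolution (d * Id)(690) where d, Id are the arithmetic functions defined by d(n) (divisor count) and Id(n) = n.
(d * Id)(690) = 3500

Divisors of 690: [1, 2, 3, 5, 6, 10, 15, 23, 30, 46, 69, 115, 138, 230, 345, 690]. For each d | 690:
  d = 1: d(1) · Id(690/1) = 1 · 690 = 690
  d = 2: d(2) · Id(690/2) = 2 · 345 = 690
  d = 3: d(3) · Id(690/3) = 2 · 230 = 460
  d = 5: d(5) · Id(690/5) = 2 · 138 = 276
  d = 6: d(6) · Id(690/6) = 4 · 115 = 460
  d = 10: d(10) · Id(690/10) = 4 · 69 = 276
  d = 15: d(15) · Id(690/15) = 4 · 46 = 184
  d = 23: d(23) · Id(690/23) = 2 · 30 = 60
  d = 30: d(30) · Id(690/30) = 8 · 23 = 184
  d = 46: d(46) · Id(690/46) = 4 · 15 = 60
  d = 69: d(69) · Id(690/69) = 4 · 10 = 40
  d = 115: d(115) · Id(690/115) = 4 · 6 = 24
  d = 138: d(138) · Id(690/138) = 8 · 5 = 40
  d = 230: d(230) · Id(690/230) = 8 · 3 = 24
  d = 345: d(345) · Id(690/345) = 8 · 2 = 16
  d = 690: d(690) · Id(690/690) = 16 · 1 = 16
Summing: (d * Id)(690) = 690 + 690 + 460 + 276 + 460 + 276 + 184 + 60 + 184 + 60 + 40 + 24 + 40 + 24 + 16 + 16 = 3500.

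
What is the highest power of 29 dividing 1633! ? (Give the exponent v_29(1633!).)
v_29(1633!) = 57

Legendre's formula: v_p(n!) = Σ_{k ≥ 1} ⌊n / p^k⌋. For p = 29, n = 1633, the terms are:
  ⌊1633/29^1⌋ = ⌊1633/29⌋ = 56
  ⌊1633/29^2⌋ = ⌊1633/841⌋ = 1
(the next term ⌊1633/29^3⌋ = 0, terminating the sum). Summing: v_29(1633!) = 56 + 1 = 57.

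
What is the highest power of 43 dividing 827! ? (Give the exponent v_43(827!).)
v_43(827!) = 19

Legendre's formula: v_p(n!) = Σ_{k ≥ 1} ⌊n / p^k⌋. For p = 43, n = 827, the terms are:
  ⌊827/43^1⌋ = ⌊827/43⌋ = 19
(the next term ⌊827/43^2⌋ = 0, terminating the sum). Summing: v_43(827!) = 19 = 19.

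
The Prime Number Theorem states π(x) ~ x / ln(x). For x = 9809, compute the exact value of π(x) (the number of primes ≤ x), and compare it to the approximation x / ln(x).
π(9809) = 1209;  x/ln(x) ≈ 1067.23;  relative error ≈ 11.73%.

Directly count primes up to 9809: π(9809) = 1209. The PNT approximation gives 9809/ln(9809) ≈ 9809/9.19106 ≈ 1067.23. Relative error (π(x) − x/ln(x)) / π(x) ≈ 11.73%; the approximation is known to undercount slightly (Li(x) is a better estimate).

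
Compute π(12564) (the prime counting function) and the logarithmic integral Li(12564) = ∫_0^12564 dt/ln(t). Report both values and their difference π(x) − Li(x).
π(12564) = 1500;  Li(12564) ≈ 1521.00;  π(x) − Li(x) ≈ -21.00.

Direct count of primes ≤ 12564 gives π(12564) = 1500. Numerical evaluation of the logarithmic integral gives Li(12564) ≈ 1521.00. The difference π(x) − Li(x) ≈ -21.00 is typically negative for small/moderate x (Li(x) overestimates), though Littlewood's theorem shows this sign changes infinitely often.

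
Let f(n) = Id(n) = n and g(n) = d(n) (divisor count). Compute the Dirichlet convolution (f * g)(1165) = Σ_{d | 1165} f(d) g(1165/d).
(Id * d)(1165) = 1645

Divisors of 1165: [1, 5, 233, 1165]. For each d | 1165:
  d = 1: Id(1) · d(1165/1) = 1 · 4 = 4
  d = 5: Id(5) · d(1165/5) = 5 · 2 = 10
  d = 233: Id(233) · d(1165/233) = 233 · 2 = 466
  d = 1165: Id(1165) · d(1165/1165) = 1165 · 1 = 1165
Summing: (Id * d)(1165) = 4 + 10 + 466 + 1165 = 1645.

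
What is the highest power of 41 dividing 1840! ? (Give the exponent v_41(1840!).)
v_41(1840!) = 45

Legendre's formula: v_p(n!) = Σ_{k ≥ 1} ⌊n / p^k⌋. For p = 41, n = 1840, the terms are:
  ⌊1840/41^1⌋ = ⌊1840/41⌋ = 44
  ⌊1840/41^2⌋ = ⌊1840/1681⌋ = 1
(the next term ⌊1840/41^3⌋ = 0, terminating the sum). Summing: v_41(1840!) = 44 + 1 = 45.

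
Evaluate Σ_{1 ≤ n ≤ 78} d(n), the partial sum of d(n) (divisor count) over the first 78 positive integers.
Σ_{n ≤ 78} d(n) = 356

Compute d(n) for each 1 ≤ n ≤ 78: d(1) = 1, d(2) = 2, d(3) = 2, d(4) = 3, d(5) = 2, d(6) = 4, d(7) = 2, d(8) = 4, d(9) = 3, d(10) = 4, d(11) = 2, d(12) = 6, d(13) = 2, d(14) = 4, d(15) = 4, d(16) = 5, d(17) = 2, d(18) = 6, d(19) = 2, d(20) = 6, d(21) = 4, d(22) = 4, d(23) = 2, d(24) = 8, d(25) = 3, d(26) = 4, d(27) = 4, d(28) = 6, d(29) = 2, d(30) = 8, d(31) = 2, d(32) = 6, d(33) = 4, d(34) = 4, d(35) = 4, d(36) = 9, d(37) = 2, d(38) = 4, d(39) = 4, d(40) = 8, d(41) = 2, d(42) = 8, d(43) = 2, d(44) = 6, d(45) = 6, d(46) = 4, d(47) = 2, d(48) = 10, d(49) = 3, d(50) = 6, d(51) = 4, d(52) = 6, d(53) = 2, d(54) = 8, d(55) = 4, d(56) = 8, d(57) = 4, d(58) = 4, d(59) = 2, d(60) = 12, d(61) = 2, d(62) = 4, d(63) = 6, d(64) = 7, d(65) = 4, d(66) = 8, d(67) = 2, d(68) = 6, d(69) = 4, d(70) = 8, d(71) = 2, d(72) = 12, d(73) = 2, d(74) = 4, d(75) = 6, d(76) = 6, d(77) = 4, d(78) = 8. Summing all 78 values: 356. (Dirichlet's divisor formula: Σ_{n ≤ x} d(n) = x ln(x) + (2γ − 1) x + O(√x). For x = 78, the asymptotic estimate is ≈ 351.87.)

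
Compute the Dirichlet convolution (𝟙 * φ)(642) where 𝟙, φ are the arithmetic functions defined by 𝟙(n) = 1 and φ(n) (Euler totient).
(𝟙 * φ)(642) = 642

Divisors of 642: [1, 2, 3, 6, 107, 214, 321, 642]. For each d | 642:
  d = 1: 𝟙(1) · φ(642/1) = 1 · 212 = 212
  d = 2: 𝟙(2) · φ(642/2) = 1 · 212 = 212
  d = 3: 𝟙(3) · φ(642/3) = 1 · 106 = 106
  d = 6: 𝟙(6) · φ(642/6) = 1 · 106 = 106
  d = 107: 𝟙(107) · φ(642/107) = 1 · 2 = 2
  d = 214: 𝟙(214) · φ(642/214) = 1 · 2 = 2
  d = 321: 𝟙(321) · φ(642/321) = 1 · 1 = 1
  d = 642: 𝟙(642) · φ(642/642) = 1 · 1 = 1
Summing: (𝟙 * φ)(642) = 212 + 212 + 106 + 106 + 2 + 2 + 1 + 1 = 642.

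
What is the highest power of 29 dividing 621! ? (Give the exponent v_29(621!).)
v_29(621!) = 21

Legendre's formula: v_p(n!) = Σ_{k ≥ 1} ⌊n / p^k⌋. For p = 29, n = 621, the terms are:
  ⌊621/29^1⌋ = ⌊621/29⌋ = 21
(the next term ⌊621/29^2⌋ = 0, terminating the sum). Summing: v_29(621!) = 21 = 21.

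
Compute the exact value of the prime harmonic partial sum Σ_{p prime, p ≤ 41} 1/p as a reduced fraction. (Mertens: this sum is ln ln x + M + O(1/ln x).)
Σ 1/p = 492007393304957/304250263527210

π(41) = 13, so the primes ≤ 41 are [2, 3, 5, 7, 11, 13, 17, 19, 23, 29, 31, 37, 41]. Summing 1/p over these primes: 492007393304957/304250263527210 ≈ 1.6171. Mertens estimate ln ln(41) + 0.2615 ≈ 1.5735.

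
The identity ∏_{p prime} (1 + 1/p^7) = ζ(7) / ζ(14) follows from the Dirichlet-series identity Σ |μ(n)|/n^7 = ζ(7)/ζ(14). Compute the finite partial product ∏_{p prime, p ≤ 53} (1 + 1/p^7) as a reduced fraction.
∏ = 309952223984670960543603211891856695601672510675385627534277668624533812457091991127236052954668734671204274242309849088/307404601692723276790274585782287621574695329443342398483341336503340384695750533342769593387518417543812906517214978125

The primes p ≤ 53 are [2, 3, 5, 7, 11, 13, 17, 19, 23, 29, 31, 37, 41, 43, 47, 53]. For each, (1 + 1/p^7) = (p^7 + 1)/p^7. Multiplying these fractions over p ∈ [2, 3, 5, 7, 11, 13, 17, 19, 23, 29, 31, 37, 41, 43, 47, 53] gives 309952223984670960543603211891856695601672510675385627534277668624533812457091991127236052954668734671204274242309849088/307404601692723276790274585782287621574695329443342398483341336503340384695750533342769593387518417543812906517214978125. (In the limit P → ∞ this tends to ζ(7)/ζ(14).)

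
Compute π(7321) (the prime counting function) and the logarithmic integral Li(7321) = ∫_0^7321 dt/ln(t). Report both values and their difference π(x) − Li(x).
π(7321) = 933;  Li(7321) ≈ 950.49;  π(x) − Li(x) ≈ -17.49.

Direct count of primes ≤ 7321 gives π(7321) = 933. Numerical evaluation of the logarithmic integral gives Li(7321) ≈ 950.49. The difference π(x) − Li(x) ≈ -17.49 is typically negative for small/moderate x (Li(x) overestimates), though Littlewood's theorem shows this sign changes infinitely often.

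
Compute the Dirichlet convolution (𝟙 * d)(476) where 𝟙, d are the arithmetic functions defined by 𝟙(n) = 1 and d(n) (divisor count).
(𝟙 * d)(476) = 54

Divisors of 476: [1, 2, 4, 7, 14, 17, 28, 34, 68, 119, 238, 476]. For each d | 476:
  d = 1: 𝟙(1) · d(476/1) = 1 · 12 = 12
  d = 2: 𝟙(2) · d(476/2) = 1 · 8 = 8
  d = 4: 𝟙(4) · d(476/4) = 1 · 4 = 4
  d = 7: 𝟙(7) · d(476/7) = 1 · 6 = 6
  d = 14: 𝟙(14) · d(476/14) = 1 · 4 = 4
  d = 17: 𝟙(17) · d(476/17) = 1 · 6 = 6
  d = 28: 𝟙(28) · d(476/28) = 1 · 2 = 2
  d = 34: 𝟙(34) · d(476/34) = 1 · 4 = 4
  d = 68: 𝟙(68) · d(476/68) = 1 · 2 = 2
  d = 119: 𝟙(119) · d(476/119) = 1 · 3 = 3
  d = 238: 𝟙(238) · d(476/238) = 1 · 2 = 2
  d = 476: 𝟙(476) · d(476/476) = 1 · 1 = 1
Summing: (𝟙 * d)(476) = 12 + 8 + 4 + 6 + 4 + 6 + 2 + 4 + 2 + 3 + 2 + 1 = 54.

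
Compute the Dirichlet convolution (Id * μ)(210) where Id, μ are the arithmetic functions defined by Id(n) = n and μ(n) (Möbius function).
(Id * μ)(210) = 48

Divisors of 210: [1, 2, 3, 5, 6, 7, 10, 14, 15, 21, 30, 35, 42, 70, 105, 210]. For each d | 210:
  d = 1: Id(1) · μ(210/1) = 1 · 1 = 1
  d = 2: Id(2) · μ(210/2) = 2 · -1 = -2
  d = 3: Id(3) · μ(210/3) = 3 · -1 = -3
  d = 5: Id(5) · μ(210/5) = 5 · -1 = -5
  d = 6: Id(6) · μ(210/6) = 6 · 1 = 6
  d = 7: Id(7) · μ(210/7) = 7 · -1 = -7
  d = 10: Id(10) · μ(210/10) = 10 · 1 = 10
  d = 14: Id(14) · μ(210/14) = 14 · 1 = 14
  d = 15: Id(15) · μ(210/15) = 15 · 1 = 15
  d = 21: Id(21) · μ(210/21) = 21 · 1 = 21
  d = 30: Id(30) · μ(210/30) = 30 · -1 = -30
  d = 35: Id(35) · μ(210/35) = 35 · 1 = 35
  d = 42: Id(42) · μ(210/42) = 42 · -1 = -42
  d = 70: Id(70) · μ(210/70) = 70 · -1 = -70
  d = 105: Id(105) · μ(210/105) = 105 · -1 = -105
  d = 210: Id(210) · μ(210/210) = 210 · 1 = 210
Summing: (Id * μ)(210) = 1 + -2 + -3 + -5 + 6 + -7 + 10 + 14 + 15 + 21 + -30 + 35 + -42 + -70 + -105 + 210 = 48.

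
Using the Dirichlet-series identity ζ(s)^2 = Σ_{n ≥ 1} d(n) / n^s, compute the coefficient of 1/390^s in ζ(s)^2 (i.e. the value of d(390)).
d(390) = 16

ζ(s)^2 = (Σ 1/m^s)(Σ 1/k^s). The coefficient of 1/n^s in the product is the number of ordered pairs (m, k) with mk = n, which equals d(n). For n = 390, divisors are [1, 2, 3, 5, 6, 10, 13, 15, 26, 30, 39, 65, 78, 130, 195, 390], so d(390) = 16.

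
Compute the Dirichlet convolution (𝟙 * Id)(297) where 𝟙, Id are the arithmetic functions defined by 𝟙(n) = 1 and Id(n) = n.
(𝟙 * Id)(297) = 480

Divisors of 297: [1, 3, 9, 11, 27, 33, 99, 297]. For each d | 297:
  d = 1: 𝟙(1) · Id(297/1) = 1 · 297 = 297
  d = 3: 𝟙(3) · Id(297/3) = 1 · 99 = 99
  d = 9: 𝟙(9) · Id(297/9) = 1 · 33 = 33
  d = 11: 𝟙(11) · Id(297/11) = 1 · 27 = 27
  d = 27: 𝟙(27) · Id(297/27) = 1 · 11 = 11
  d = 33: 𝟙(33) · Id(297/33) = 1 · 9 = 9
  d = 99: 𝟙(99) · Id(297/99) = 1 · 3 = 3
  d = 297: 𝟙(297) · Id(297/297) = 1 · 1 = 1
Summing: (𝟙 * Id)(297) = 297 + 99 + 33 + 27 + 11 + 9 + 3 + 1 = 480.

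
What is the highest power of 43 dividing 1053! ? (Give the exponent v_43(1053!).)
v_43(1053!) = 24

Legendre's formula: v_p(n!) = Σ_{k ≥ 1} ⌊n / p^k⌋. For p = 43, n = 1053, the terms are:
  ⌊1053/43^1⌋ = ⌊1053/43⌋ = 24
(the next term ⌊1053/43^2⌋ = 0, terminating the sum). Summing: v_43(1053!) = 24 = 24.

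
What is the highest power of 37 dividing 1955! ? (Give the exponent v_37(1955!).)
v_37(1955!) = 53

Legendre's formula: v_p(n!) = Σ_{k ≥ 1} ⌊n / p^k⌋. For p = 37, n = 1955, the terms are:
  ⌊1955/37^1⌋ = ⌊1955/37⌋ = 52
  ⌊1955/37^2⌋ = ⌊1955/1369⌋ = 1
(the next term ⌊1955/37^3⌋ = 0, terminating the sum). Summing: v_37(1955!) = 52 + 1 = 53.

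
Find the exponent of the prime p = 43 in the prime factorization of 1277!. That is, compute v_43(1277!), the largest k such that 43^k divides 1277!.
v_43(1277!) = 29

Legendre's formula: v_p(n!) = Σ_{k ≥ 1} ⌊n / p^k⌋. For p = 43, n = 1277, the terms are:
  ⌊1277/43^1⌋ = ⌊1277/43⌋ = 29
(the next term ⌊1277/43^2⌋ = 0, terminating the sum). Summing: v_43(1277!) = 29 = 29.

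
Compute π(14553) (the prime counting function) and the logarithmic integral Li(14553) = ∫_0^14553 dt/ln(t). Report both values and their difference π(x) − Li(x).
π(14553) = 1705;  Li(14553) ≈ 1730.07;  π(x) − Li(x) ≈ -25.07.

Direct count of primes ≤ 14553 gives π(14553) = 1705. Numerical evaluation of the logarithmic integral gives Li(14553) ≈ 1730.07. The difference π(x) − Li(x) ≈ -25.07 is typically negative for small/moderate x (Li(x) overestimates), though Littlewood's theorem shows this sign changes infinitely often.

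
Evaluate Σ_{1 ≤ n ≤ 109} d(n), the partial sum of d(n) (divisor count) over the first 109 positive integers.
Σ_{n ≤ 109} d(n) = 530

Compute d(n) for each 1 ≤ n ≤ 109: d(1) = 1, d(2) = 2, d(3) = 2, d(4) = 3, d(5) = 2, d(6) = 4, d(7) = 2, d(8) = 4, d(9) = 3, d(10) = 4, d(11) = 2, d(12) = 6, d(13) = 2, d(14) = 4, d(15) = 4, d(16) = 5, d(17) = 2, d(18) = 6, d(19) = 2, d(20) = 6, d(21) = 4, d(22) = 4, d(23) = 2, d(24) = 8, d(25) = 3, d(26) = 4, d(27) = 4, d(28) = 6, d(29) = 2, d(30) = 8, d(31) = 2, d(32) = 6, d(33) = 4, d(34) = 4, d(35) = 4, d(36) = 9, d(37) = 2, d(38) = 4, d(39) = 4, d(40) = 8, d(41) = 2, d(42) = 8, d(43) = 2, d(44) = 6, d(45) = 6, d(46) = 4, d(47) = 2, d(48) = 10, d(49) = 3, d(50) = 6, d(51) = 4, d(52) = 6, d(53) = 2, d(54) = 8, d(55) = 4, d(56) = 8, d(57) = 4, d(58) = 4, d(59) = 2, d(60) = 12, d(61) = 2, d(62) = 4, d(63) = 6, d(64) = 7, d(65) = 4, d(66) = 8, d(67) = 2, d(68) = 6, d(69) = 4, d(70) = 8, d(71) = 2, d(72) = 12, d(73) = 2, d(74) = 4, d(75) = 6, d(76) = 6, d(77) = 4, d(78) = 8, d(79) = 2, d(80) = 10, d(81) = 5, d(82) = 4, d(83) = 2, d(84) = 12, d(85) = 4, d(86) = 4, d(87) = 4, d(88) = 8, d(89) = 2, d(90) = 12, d(91) = 4, d(92) = 6, d(93) = 4, d(94) = 4, d(95) = 4, d(96) = 12, d(97) = 2, d(98) = 6, d(99) = 6, d(100) = 9, d(101) = 2, d(102) = 8, d(103) = 2, d(104) = 8, d(105) = 8, d(106) = 4, d(107) = 2, d(108) = 12, d(109) = 2. Summing all 109 values: 530. (Dirichlet's divisor formula: Σ_{n ≤ x} d(n) = x ln(x) + (2γ − 1) x + O(√x). For x = 109, the asymptotic estimate is ≈ 528.19.)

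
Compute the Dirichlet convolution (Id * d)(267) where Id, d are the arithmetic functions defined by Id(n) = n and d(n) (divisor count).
(Id * d)(267) = 455

Divisors of 267: [1, 3, 89, 267]. For each d | 267:
  d = 1: Id(1) · d(267/1) = 1 · 4 = 4
  d = 3: Id(3) · d(267/3) = 3 · 2 = 6
  d = 89: Id(89) · d(267/89) = 89 · 2 = 178
  d = 267: Id(267) · d(267/267) = 267 · 1 = 267
Summing: (Id * d)(267) = 4 + 6 + 178 + 267 = 455.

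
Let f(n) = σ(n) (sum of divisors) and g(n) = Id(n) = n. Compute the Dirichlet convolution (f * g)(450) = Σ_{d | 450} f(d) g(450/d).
(σ * Id)(450) = 14620

Divisors of 450: [1, 2, 3, 5, 6, 9, 10, 15, 18, 25, 30, 45, 50, 75, 90, 150, 225, 450]. For each d | 450:
  d = 1: σ(1) · Id(450/1) = 1 · 450 = 450
  d = 2: σ(2) · Id(450/2) = 3 · 225 = 675
  d = 3: σ(3) · Id(450/3) = 4 · 150 = 600
  d = 5: σ(5) · Id(450/5) = 6 · 90 = 540
  d = 6: σ(6) · Id(450/6) = 12 · 75 = 900
  d = 9: σ(9) · Id(450/9) = 13 · 50 = 650
  d = 10: σ(10) · Id(450/10) = 18 · 45 = 810
  d = 15: σ(15) · Id(450/15) = 24 · 30 = 720
  d = 18: σ(18) · Id(450/18) = 39 · 25 = 975
  d = 25: σ(25) · Id(450/25) = 31 · 18 = 558
  d = 30: σ(30) · Id(450/30) = 72 · 15 = 1080
  d = 45: σ(45) · Id(450/45) = 78 · 10 = 780
  d = 50: σ(50) · Id(450/50) = 93 · 9 = 837
  d = 75: σ(75) · Id(450/75) = 124 · 6 = 744
  d = 90: σ(90) · Id(450/90) = 234 · 5 = 1170
  d = 150: σ(150) · Id(450/150) = 372 · 3 = 1116
  d = 225: σ(225) · Id(450/225) = 403 · 2 = 806
  d = 450: σ(450) · Id(450/450) = 1209 · 1 = 1209
Summing: (σ * Id)(450) = 450 + 675 + 600 + 540 + 900 + 650 + 810 + 720 + 975 + 558 + 1080 + 780 + 837 + 744 + 1170 + 1116 + 806 + 1209 = 14620.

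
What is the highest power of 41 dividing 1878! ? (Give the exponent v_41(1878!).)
v_41(1878!) = 46

Legendre's formula: v_p(n!) = Σ_{k ≥ 1} ⌊n / p^k⌋. For p = 41, n = 1878, the terms are:
  ⌊1878/41^1⌋ = ⌊1878/41⌋ = 45
  ⌊1878/41^2⌋ = ⌊1878/1681⌋ = 1
(the next term ⌊1878/41^3⌋ = 0, terminating the sum). Summing: v_41(1878!) = 45 + 1 = 46.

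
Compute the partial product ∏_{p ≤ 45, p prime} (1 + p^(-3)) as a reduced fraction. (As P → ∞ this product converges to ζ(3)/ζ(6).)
∏ = 77199709041125603078439960576/65340146372601957980502060935

The primes p ≤ 45 are [2, 3, 5, 7, 11, 13, 17, 19, 23, 29, 31, 37, 41, 43]. For each, (1 + 1/p^3) = (p^3 + 1)/p^3. Multiplying these fractions over p ∈ [2, 3, 5, 7, 11, 13, 17, 19, 23, 29, 31, 37, 41, 43] gives 77199709041125603078439960576/65340146372601957980502060935. (In the limit P → ∞ this tends to ζ(3)/ζ(6).)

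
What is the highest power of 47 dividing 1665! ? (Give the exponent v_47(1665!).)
v_47(1665!) = 35

Legendre's formula: v_p(n!) = Σ_{k ≥ 1} ⌊n / p^k⌋. For p = 47, n = 1665, the terms are:
  ⌊1665/47^1⌋ = ⌊1665/47⌋ = 35
(the next term ⌊1665/47^2⌋ = 0, terminating the sum). Summing: v_47(1665!) = 35 = 35.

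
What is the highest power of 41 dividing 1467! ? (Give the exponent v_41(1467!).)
v_41(1467!) = 35

Legendre's formula: v_p(n!) = Σ_{k ≥ 1} ⌊n / p^k⌋. For p = 41, n = 1467, the terms are:
  ⌊1467/41^1⌋ = ⌊1467/41⌋ = 35
(the next term ⌊1467/41^2⌋ = 0, terminating the sum). Summing: v_41(1467!) = 35 = 35.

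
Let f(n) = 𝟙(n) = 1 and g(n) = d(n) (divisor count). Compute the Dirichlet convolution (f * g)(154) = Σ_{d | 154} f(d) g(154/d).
(𝟙 * d)(154) = 27

Divisors of 154: [1, 2, 7, 11, 14, 22, 77, 154]. For each d | 154:
  d = 1: 𝟙(1) · d(154/1) = 1 · 8 = 8
  d = 2: 𝟙(2) · d(154/2) = 1 · 4 = 4
  d = 7: 𝟙(7) · d(154/7) = 1 · 4 = 4
  d = 11: 𝟙(11) · d(154/11) = 1 · 4 = 4
  d = 14: 𝟙(14) · d(154/14) = 1 · 2 = 2
  d = 22: 𝟙(22) · d(154/22) = 1 · 2 = 2
  d = 77: 𝟙(77) · d(154/77) = 1 · 2 = 2
  d = 154: 𝟙(154) · d(154/154) = 1 · 1 = 1
Summing: (𝟙 * d)(154) = 8 + 4 + 4 + 4 + 2 + 2 + 2 + 1 = 27.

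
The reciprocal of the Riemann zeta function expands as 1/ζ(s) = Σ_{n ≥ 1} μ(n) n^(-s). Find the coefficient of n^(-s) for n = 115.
μ(115) = 1

Factor n = 115 = 5 · 23. μ(n) = 0 if any exponent ≥ 2 (not squarefree); otherwise μ(n) = (−1)^{ω(n)} where ω(n) is the number of distinct prime factors. Applying: μ(115) = 1.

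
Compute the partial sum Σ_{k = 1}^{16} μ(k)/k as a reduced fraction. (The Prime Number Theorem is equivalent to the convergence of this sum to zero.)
Σ μ(k)/k = 304/5005

Values of μ(k) for 1 ≤ k ≤ 16: μ(1) = 1, μ(2) = -1, μ(3) = -1, μ(5) = -1, μ(6) = 1, μ(7) = -1, μ(10) = 1, μ(11) = -1, μ(13) = -1, μ(14) = 1, μ(15) = 1, with μ = 0 on non-squarefree integers. Summing μ(k)/k for k where μ(k) ≠ 0 gives 304/5005 ≈ 0.0607. (PNT ⟺ this sum → 0 as n → ∞.)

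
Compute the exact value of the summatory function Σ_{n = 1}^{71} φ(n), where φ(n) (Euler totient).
Σ_{n ≤ 71} φ(n) = 1564

Compute φ(n) for each 1 ≤ n ≤ 71: φ(1) = 1, φ(2) = 1, φ(3) = 2, φ(4) = 2, φ(5) = 4, φ(6) = 2, φ(7) = 6, φ(8) = 4, φ(9) = 6, φ(10) = 4, φ(11) = 10, φ(12) = 4, φ(13) = 12, φ(14) = 6, φ(15) = 8, φ(16) = 8, φ(17) = 16, φ(18) = 6, φ(19) = 18, φ(20) = 8, φ(21) = 12, φ(22) = 10, φ(23) = 22, φ(24) = 8, φ(25) = 20, φ(26) = 12, φ(27) = 18, φ(28) = 12, φ(29) = 28, φ(30) = 8, φ(31) = 30, φ(32) = 16, φ(33) = 20, φ(34) = 16, φ(35) = 24, φ(36) = 12, φ(37) = 36, φ(38) = 18, φ(39) = 24, φ(40) = 16, φ(41) = 40, φ(42) = 12, φ(43) = 42, φ(44) = 20, φ(45) = 24, φ(46) = 22, φ(47) = 46, φ(48) = 16, φ(49) = 42, φ(50) = 20, φ(51) = 32, φ(52) = 24, φ(53) = 52, φ(54) = 18, φ(55) = 40, φ(56) = 24, φ(57) = 36, φ(58) = 28, φ(59) = 58, φ(60) = 16, φ(61) = 60, φ(62) = 30, φ(63) = 36, φ(64) = 32, φ(65) = 48, φ(66) = 20, φ(67) = 66, φ(68) = 32, φ(69) = 44, φ(70) = 24, φ(71) = 70. Summing all 71 values: 1564. (Average order: Σ_{n ≤ x} φ(n) ~ (3/π²) x². For x = 71, (3/π²)·71² ≈ 1532.28.)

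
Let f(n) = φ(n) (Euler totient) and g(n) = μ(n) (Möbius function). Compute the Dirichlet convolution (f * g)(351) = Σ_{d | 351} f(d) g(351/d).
(φ * μ)(351) = 132

Divisors of 351: [1, 3, 9, 13, 27, 39, 117, 351]. For each d | 351:
  d = 1: φ(1) · μ(351/1) = 1 · 0 = 0
  d = 3: φ(3) · μ(351/3) = 2 · 0 = 0
  d = 9: φ(9) · μ(351/9) = 6 · 1 = 6
  d = 13: φ(13) · μ(351/13) = 12 · 0 = 0
  d = 27: φ(27) · μ(351/27) = 18 · -1 = -18
  d = 39: φ(39) · μ(351/39) = 24 · 0 = 0
  d = 117: φ(117) · μ(351/117) = 72 · -1 = -72
  d = 351: φ(351) · μ(351/351) = 216 · 1 = 216
Summing: (φ * μ)(351) = 0 + 0 + 6 + 0 + -18 + 0 + -72 + 216 = 132.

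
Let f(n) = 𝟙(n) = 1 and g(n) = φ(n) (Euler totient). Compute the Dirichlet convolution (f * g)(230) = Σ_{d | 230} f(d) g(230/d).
(𝟙 * φ)(230) = 230

Divisors of 230: [1, 2, 5, 10, 23, 46, 115, 230]. For each d | 230:
  d = 1: 𝟙(1) · φ(230/1) = 1 · 88 = 88
  d = 2: 𝟙(2) · φ(230/2) = 1 · 88 = 88
  d = 5: 𝟙(5) · φ(230/5) = 1 · 22 = 22
  d = 10: 𝟙(10) · φ(230/10) = 1 · 22 = 22
  d = 23: 𝟙(23) · φ(230/23) = 1 · 4 = 4
  d = 46: 𝟙(46) · φ(230/46) = 1 · 4 = 4
  d = 115: 𝟙(115) · φ(230/115) = 1 · 1 = 1
  d = 230: 𝟙(230) · φ(230/230) = 1 · 1 = 1
Summing: (𝟙 * φ)(230) = 88 + 88 + 22 + 22 + 4 + 4 + 1 + 1 = 230.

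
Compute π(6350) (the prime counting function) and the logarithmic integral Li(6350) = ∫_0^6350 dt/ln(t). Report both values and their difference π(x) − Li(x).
π(6350) = 826;  Li(6350) ≈ 840.51;  π(x) − Li(x) ≈ -14.51.

Direct count of primes ≤ 6350 gives π(6350) = 826. Numerical evaluation of the logarithmic integral gives Li(6350) ≈ 840.51. The difference π(x) − Li(x) ≈ -14.51 is typically negative for small/moderate x (Li(x) overestimates), though Littlewood's theorem shows this sign changes infinitely often.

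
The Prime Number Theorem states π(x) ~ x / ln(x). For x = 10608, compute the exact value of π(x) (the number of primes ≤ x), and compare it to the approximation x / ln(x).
π(10608) = 1294;  x/ln(x) ≈ 1144.42;  relative error ≈ 11.56%.

Directly count primes up to 10608: π(10608) = 1294. The PNT approximation gives 10608/ln(10608) ≈ 10608/9.26936 ≈ 1144.42. Relative error (π(x) − x/ln(x)) / π(x) ≈ 11.56%; the approximation is known to undercount slightly (Li(x) is a better estimate).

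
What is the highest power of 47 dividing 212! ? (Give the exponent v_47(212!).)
v_47(212!) = 4

Legendre's formula: v_p(n!) = Σ_{k ≥ 1} ⌊n / p^k⌋. For p = 47, n = 212, the terms are:
  ⌊212/47^1⌋ = ⌊212/47⌋ = 4
(the next term ⌊212/47^2⌋ = 0, terminating the sum). Summing: v_47(212!) = 4 = 4.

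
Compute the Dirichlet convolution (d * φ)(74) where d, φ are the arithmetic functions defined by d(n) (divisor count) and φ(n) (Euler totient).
(d * φ)(74) = 114

Divisors of 74: [1, 2, 37, 74]. For each d | 74:
  d = 1: d(1) · φ(74/1) = 1 · 36 = 36
  d = 2: d(2) · φ(74/2) = 2 · 36 = 72
  d = 37: d(37) · φ(74/37) = 2 · 1 = 2
  d = 74: d(74) · φ(74/74) = 4 · 1 = 4
Summing: (d * φ)(74) = 36 + 72 + 2 + 4 = 114.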